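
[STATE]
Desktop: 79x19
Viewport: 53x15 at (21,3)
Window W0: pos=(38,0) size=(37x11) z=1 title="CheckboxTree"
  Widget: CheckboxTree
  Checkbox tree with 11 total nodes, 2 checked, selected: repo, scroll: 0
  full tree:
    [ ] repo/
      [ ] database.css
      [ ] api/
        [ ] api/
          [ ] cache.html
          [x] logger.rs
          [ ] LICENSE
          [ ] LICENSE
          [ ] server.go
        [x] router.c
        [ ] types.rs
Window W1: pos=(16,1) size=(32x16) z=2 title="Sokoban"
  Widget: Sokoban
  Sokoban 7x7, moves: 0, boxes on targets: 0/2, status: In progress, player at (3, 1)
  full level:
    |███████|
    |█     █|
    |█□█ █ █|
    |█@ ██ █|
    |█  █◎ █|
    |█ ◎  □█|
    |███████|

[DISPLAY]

──────────────────────────┨/                         
███                       ┃tabase.css                
  █                       ┃i/                        
█ █                       ┃api/                      
█ █                       ┃] cache.html              
◎ █                       ┃] logger.rs               
 □█                       ┃] LICENSE                 
███                       ┃━━━━━━━━━━━━━━━━━━━━━━━━━━
s: 0  0/2                 ┃                          
                          ┃                          
                          ┃                          
                          ┃                          
                          ┃                          
━━━━━━━━━━━━━━━━━━━━━━━━━━┛                          
                                                     


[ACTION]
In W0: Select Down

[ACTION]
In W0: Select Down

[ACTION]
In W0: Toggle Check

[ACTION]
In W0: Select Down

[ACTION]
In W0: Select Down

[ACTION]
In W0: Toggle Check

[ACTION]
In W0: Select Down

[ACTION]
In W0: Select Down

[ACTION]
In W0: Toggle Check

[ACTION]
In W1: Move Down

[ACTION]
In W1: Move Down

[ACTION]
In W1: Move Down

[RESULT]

──────────────────────────┨/                         
███                       ┃tabase.css                
  █                       ┃i/                        
█ █                       ┃api/                      
█ █                       ┃] cache.html              
◎ █                       ┃] logger.rs               
 □█                       ┃] LICENSE                 
███                       ┃━━━━━━━━━━━━━━━━━━━━━━━━━━
s: 2  0/2                 ┃                          
                          ┃                          
                          ┃                          
                          ┃                          
                          ┃                          
━━━━━━━━━━━━━━━━━━━━━━━━━━┛                          
                                                     


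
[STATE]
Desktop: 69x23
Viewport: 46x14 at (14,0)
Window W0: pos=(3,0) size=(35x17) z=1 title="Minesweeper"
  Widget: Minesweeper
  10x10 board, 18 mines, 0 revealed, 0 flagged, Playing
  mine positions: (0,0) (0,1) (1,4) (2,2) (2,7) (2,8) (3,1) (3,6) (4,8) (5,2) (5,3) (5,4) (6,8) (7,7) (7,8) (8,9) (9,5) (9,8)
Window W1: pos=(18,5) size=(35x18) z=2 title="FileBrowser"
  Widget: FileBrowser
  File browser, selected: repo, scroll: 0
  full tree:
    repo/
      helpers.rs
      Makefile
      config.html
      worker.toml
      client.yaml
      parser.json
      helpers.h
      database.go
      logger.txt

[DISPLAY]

━━━━━━━━━━━━━━━━━━━━━━━┓                      
er                     ┃                      
───────────────────────┨                      
                       ┃                      
                       ┃                      
    ┏━━━━━━━━━━━━━━━━━━━━━━━━━━━━━━━━━┓       
    ┃ FileBrowser                     ┃       
    ┠─────────────────────────────────┨       
    ┃> [-] repo/                      ┃       
    ┃    helpers.rs                   ┃       
    ┃    Makefile                     ┃       
    ┃    config.html                  ┃       
    ┃    worker.toml                  ┃       
    ┃    client.yaml                  ┃       


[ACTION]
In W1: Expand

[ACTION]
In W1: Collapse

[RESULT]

━━━━━━━━━━━━━━━━━━━━━━━┓                      
er                     ┃                      
───────────────────────┨                      
                       ┃                      
                       ┃                      
    ┏━━━━━━━━━━━━━━━━━━━━━━━━━━━━━━━━━┓       
    ┃ FileBrowser                     ┃       
    ┠─────────────────────────────────┨       
    ┃> [+] repo/                      ┃       
    ┃                                 ┃       
    ┃                                 ┃       
    ┃                                 ┃       
    ┃                                 ┃       
    ┃                                 ┃       


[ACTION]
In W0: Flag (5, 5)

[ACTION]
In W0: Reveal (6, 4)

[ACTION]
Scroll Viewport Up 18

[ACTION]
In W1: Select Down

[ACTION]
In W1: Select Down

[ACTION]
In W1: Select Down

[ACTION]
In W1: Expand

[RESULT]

━━━━━━━━━━━━━━━━━━━━━━━┓                      
er                     ┃                      
───────────────────────┨                      
                       ┃                      
                       ┃                      
    ┏━━━━━━━━━━━━━━━━━━━━━━━━━━━━━━━━━┓       
    ┃ FileBrowser                     ┃       
    ┠─────────────────────────────────┨       
    ┃> [-] repo/                      ┃       
    ┃    helpers.rs                   ┃       
    ┃    Makefile                     ┃       
    ┃    config.html                  ┃       
    ┃    worker.toml                  ┃       
    ┃    client.yaml                  ┃       


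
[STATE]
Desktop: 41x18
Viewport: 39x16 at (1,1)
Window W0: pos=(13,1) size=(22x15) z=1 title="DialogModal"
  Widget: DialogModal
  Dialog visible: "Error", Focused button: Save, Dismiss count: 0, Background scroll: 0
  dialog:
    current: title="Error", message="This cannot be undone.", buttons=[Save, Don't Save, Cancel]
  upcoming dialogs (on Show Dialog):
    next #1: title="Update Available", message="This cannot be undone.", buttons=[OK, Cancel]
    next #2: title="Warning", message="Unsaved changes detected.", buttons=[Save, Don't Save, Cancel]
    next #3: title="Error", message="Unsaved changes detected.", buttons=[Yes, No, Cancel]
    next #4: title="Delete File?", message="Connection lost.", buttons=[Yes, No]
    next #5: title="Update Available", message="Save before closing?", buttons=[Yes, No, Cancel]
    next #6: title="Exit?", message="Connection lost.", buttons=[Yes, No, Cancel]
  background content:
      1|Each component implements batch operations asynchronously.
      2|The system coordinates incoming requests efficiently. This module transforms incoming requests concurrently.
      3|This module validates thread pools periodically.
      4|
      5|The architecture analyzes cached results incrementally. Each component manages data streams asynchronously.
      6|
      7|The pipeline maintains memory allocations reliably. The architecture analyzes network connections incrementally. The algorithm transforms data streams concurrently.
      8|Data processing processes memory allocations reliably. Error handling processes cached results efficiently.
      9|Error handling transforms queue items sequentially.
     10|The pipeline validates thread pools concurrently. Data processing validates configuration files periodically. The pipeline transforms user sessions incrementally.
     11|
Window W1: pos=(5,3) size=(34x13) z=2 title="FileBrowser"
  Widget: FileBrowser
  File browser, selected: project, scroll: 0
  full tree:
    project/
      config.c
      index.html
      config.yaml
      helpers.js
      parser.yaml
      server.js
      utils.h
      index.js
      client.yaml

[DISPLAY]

            ┏━━━━━━━━━━━━━━━━━━━━┓     
            ┃ DialogModal        ┃     
    ┏━━━━━━━━━━━━━━━━━━━━━━━━━━━━━━━━┓ 
    ┃ FileBrowser                    ┃ 
    ┠────────────────────────────────┨ 
    ┃> [-] project/                  ┃ 
    ┃    config.c                    ┃ 
    ┃    index.html                  ┃ 
    ┃    config.yaml                 ┃ 
    ┃    helpers.js                  ┃ 
    ┃    parser.yaml                 ┃ 
    ┃    server.js                   ┃ 
    ┃    utils.h                     ┃ 
    ┃    index.js                    ┃ 
    ┗━━━━━━━━━━━━━━━━━━━━━━━━━━━━━━━━┛ 
                                       


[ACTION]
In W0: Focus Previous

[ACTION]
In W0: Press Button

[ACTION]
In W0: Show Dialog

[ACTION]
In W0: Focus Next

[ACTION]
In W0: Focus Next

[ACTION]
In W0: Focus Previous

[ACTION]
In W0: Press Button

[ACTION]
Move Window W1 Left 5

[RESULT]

            ┏━━━━━━━━━━━━━━━━━━━━┓     
            ┃ DialogModal        ┃     
━━━━━━━━━━━━━━━━━━━━━━━━━━━━━━━━┓┨     
 FileBrowser                    ┃┃     
────────────────────────────────┨┃     
> [-] project/                  ┃┃     
    config.c                    ┃┃     
    index.html                  ┃┃     
    config.yaml                 ┃┃     
    helpers.js                  ┃┃     
    parser.yaml                 ┃┃     
    server.js                   ┃┃     
    utils.h                     ┃┃     
    index.js                    ┃┃     
━━━━━━━━━━━━━━━━━━━━━━━━━━━━━━━━┛┛     
                                       


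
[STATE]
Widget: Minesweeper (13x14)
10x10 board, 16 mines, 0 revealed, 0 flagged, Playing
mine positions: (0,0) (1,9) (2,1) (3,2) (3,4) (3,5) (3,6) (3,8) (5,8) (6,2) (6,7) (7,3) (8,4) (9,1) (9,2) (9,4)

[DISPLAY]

■■■■■■■■■■   
■■■■■■■■■■   
■■■■■■■■■■   
■■■■■■■■■■   
■■■■■■■■■■   
■■■■■■■■■■   
■■■■■■■■■■   
■■■■■■■■■■   
■■■■■■■■■■   
■■■■■■■■■■   
             
             
             
             


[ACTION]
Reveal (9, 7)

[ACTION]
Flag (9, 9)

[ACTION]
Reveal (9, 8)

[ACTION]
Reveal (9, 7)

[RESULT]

■■■■■■■■■■   
■■■■■■■■■■   
■■■■■■■■■■   
■■■■■■■■■■   
■■■■■■■■■■   
■■■■■■■■■■   
■■■■■■■■21   
■■■■■1111    
■■■■■2       
■■■■■2       
             
             
             
             


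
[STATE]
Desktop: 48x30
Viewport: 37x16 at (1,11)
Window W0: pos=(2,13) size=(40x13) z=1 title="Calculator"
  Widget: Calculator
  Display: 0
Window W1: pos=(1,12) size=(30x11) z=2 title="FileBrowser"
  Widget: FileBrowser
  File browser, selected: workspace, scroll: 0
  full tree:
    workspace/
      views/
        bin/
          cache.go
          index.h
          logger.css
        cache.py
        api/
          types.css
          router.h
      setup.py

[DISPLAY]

                                     
┏━━━━━━━━━━━━━━━━━━━━━━━━━━━━┓       
┃ FileBrowser                ┃━━━━━━━
┠────────────────────────────┨       
┃> [-] workspace/            ┃───────
┃    [+] views/              ┃       
┃    setup.py                ┃       
┃                            ┃       
┃                            ┃       
┃                            ┃       
┃                            ┃       
┗━━━━━━━━━━━━━━━━━━━━━━━━━━━━┛       
 ┃├───┼───┼───┼───┤                  
 ┃│ 0 │ . │ = │ + │                  
 ┗━━━━━━━━━━━━━━━━━━━━━━━━━━━━━━━━━━━
                                     


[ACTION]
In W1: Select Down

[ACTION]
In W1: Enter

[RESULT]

                                     
┏━━━━━━━━━━━━━━━━━━━━━━━━━━━━┓       
┃ FileBrowser                ┃━━━━━━━
┠────────────────────────────┨       
┃  [-] workspace/            ┃───────
┃  > [-] views/              ┃       
┃      [+] bin/              ┃       
┃      cache.py              ┃       
┃      [+] api/              ┃       
┃    setup.py                ┃       
┃                            ┃       
┗━━━━━━━━━━━━━━━━━━━━━━━━━━━━┛       
 ┃├───┼───┼───┼───┤                  
 ┃│ 0 │ . │ = │ + │                  
 ┗━━━━━━━━━━━━━━━━━━━━━━━━━━━━━━━━━━━
                                     


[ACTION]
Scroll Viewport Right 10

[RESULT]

                                     
━━━━━━━━━━━━━━━━━━━┓                 
ser                ┃━━━━━━━━━━┓      
───────────────────┨          ┃      
kspace/            ┃──────────┨      
iews/              ┃         0┃      
 bin/              ┃          ┃      
he.py              ┃          ┃      
 api/              ┃          ┃      
.py                ┃          ┃      
                   ┃          ┃      
━━━━━━━━━━━━━━━━━━━┛          ┃      
┼───┼───┤                     ┃      
│ = │ + │                     ┃      
━━━━━━━━━━━━━━━━━━━━━━━━━━━━━━┛      
                                     


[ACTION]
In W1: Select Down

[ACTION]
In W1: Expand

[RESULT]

                                     
━━━━━━━━━━━━━━━━━━━┓                 
ser                ┃━━━━━━━━━━┓      
───────────────────┨          ┃      
kspace/            ┃──────────┨      
iews/              ┃         0┃      
 bin/              ┃          ┃      
ache.go            ┃          ┃      
ndex.h             ┃          ┃      
ogger.css          ┃          ┃      
he.py              ┃          ┃      
━━━━━━━━━━━━━━━━━━━┛          ┃      
┼───┼───┤                     ┃      
│ = │ + │                     ┃      
━━━━━━━━━━━━━━━━━━━━━━━━━━━━━━┛      
                                     


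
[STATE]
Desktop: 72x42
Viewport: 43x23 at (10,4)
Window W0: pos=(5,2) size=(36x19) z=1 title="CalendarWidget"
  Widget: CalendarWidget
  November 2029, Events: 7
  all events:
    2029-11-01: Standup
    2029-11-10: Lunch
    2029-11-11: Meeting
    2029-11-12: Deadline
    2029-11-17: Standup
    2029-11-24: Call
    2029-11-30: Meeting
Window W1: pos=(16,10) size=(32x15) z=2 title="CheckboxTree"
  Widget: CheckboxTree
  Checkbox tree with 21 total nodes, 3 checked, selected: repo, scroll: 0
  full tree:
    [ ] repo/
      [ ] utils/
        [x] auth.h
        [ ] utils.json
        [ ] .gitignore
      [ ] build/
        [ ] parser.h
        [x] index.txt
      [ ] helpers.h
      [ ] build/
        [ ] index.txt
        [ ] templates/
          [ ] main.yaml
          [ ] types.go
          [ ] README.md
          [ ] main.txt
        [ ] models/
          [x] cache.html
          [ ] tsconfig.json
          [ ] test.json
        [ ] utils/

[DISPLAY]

──────────────────────────────┨            
      November 2029           ┃            
u We Th Fr Sa Su              ┃            
      1*  2  3  4             ┃            
6  7  8  9 10* 11*            ┃            
13 14 15 16 17* 18            ┃            
0 21 2┏━━━━━━━━━━━━━━━━━━━━━━━━━━━━━━┓     
7 28 2┃ CheckboxTree                 ┃     
      ┠──────────────────────────────┨     
      ┃>[-] repo/                    ┃     
      ┃   [-] utils/                 ┃     
      ┃     [x] auth.h               ┃     
      ┃     [ ] utils.json           ┃     
      ┃     [ ] .gitignore           ┃     
      ┃   [-] build/                 ┃     
      ┃     [ ] parser.h             ┃     
━━━━━━┃     [x] index.txt            ┃     
      ┃   [ ] helpers.h              ┃     
      ┃   [-] build/                 ┃     
      ┃     [ ] index.txt            ┃     
      ┗━━━━━━━━━━━━━━━━━━━━━━━━━━━━━━┛     
                                           
                                           


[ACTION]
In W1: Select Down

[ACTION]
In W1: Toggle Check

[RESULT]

──────────────────────────────┨            
      November 2029           ┃            
u We Th Fr Sa Su              ┃            
      1*  2  3  4             ┃            
6  7  8  9 10* 11*            ┃            
13 14 15 16 17* 18            ┃            
0 21 2┏━━━━━━━━━━━━━━━━━━━━━━━━━━━━━━┓     
7 28 2┃ CheckboxTree                 ┃     
      ┠──────────────────────────────┨     
      ┃ [-] repo/                    ┃     
      ┃>  [x] utils/                 ┃     
      ┃     [x] auth.h               ┃     
      ┃     [x] utils.json           ┃     
      ┃     [x] .gitignore           ┃     
      ┃   [-] build/                 ┃     
      ┃     [ ] parser.h             ┃     
━━━━━━┃     [x] index.txt            ┃     
      ┃   [ ] helpers.h              ┃     
      ┃   [-] build/                 ┃     
      ┃     [ ] index.txt            ┃     
      ┗━━━━━━━━━━━━━━━━━━━━━━━━━━━━━━┛     
                                           
                                           


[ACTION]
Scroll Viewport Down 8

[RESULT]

      ┠──────────────────────────────┨     
      ┃ [-] repo/                    ┃     
      ┃>  [x] utils/                 ┃     
      ┃     [x] auth.h               ┃     
      ┃     [x] utils.json           ┃     
      ┃     [x] .gitignore           ┃     
      ┃   [-] build/                 ┃     
      ┃     [ ] parser.h             ┃     
━━━━━━┃     [x] index.txt            ┃     
      ┃   [ ] helpers.h              ┃     
      ┃   [-] build/                 ┃     
      ┃     [ ] index.txt            ┃     
      ┗━━━━━━━━━━━━━━━━━━━━━━━━━━━━━━┛     
                                           
                                           
                                           
                                           
                                           
                                           
                                           
                                           
                                           
                                           


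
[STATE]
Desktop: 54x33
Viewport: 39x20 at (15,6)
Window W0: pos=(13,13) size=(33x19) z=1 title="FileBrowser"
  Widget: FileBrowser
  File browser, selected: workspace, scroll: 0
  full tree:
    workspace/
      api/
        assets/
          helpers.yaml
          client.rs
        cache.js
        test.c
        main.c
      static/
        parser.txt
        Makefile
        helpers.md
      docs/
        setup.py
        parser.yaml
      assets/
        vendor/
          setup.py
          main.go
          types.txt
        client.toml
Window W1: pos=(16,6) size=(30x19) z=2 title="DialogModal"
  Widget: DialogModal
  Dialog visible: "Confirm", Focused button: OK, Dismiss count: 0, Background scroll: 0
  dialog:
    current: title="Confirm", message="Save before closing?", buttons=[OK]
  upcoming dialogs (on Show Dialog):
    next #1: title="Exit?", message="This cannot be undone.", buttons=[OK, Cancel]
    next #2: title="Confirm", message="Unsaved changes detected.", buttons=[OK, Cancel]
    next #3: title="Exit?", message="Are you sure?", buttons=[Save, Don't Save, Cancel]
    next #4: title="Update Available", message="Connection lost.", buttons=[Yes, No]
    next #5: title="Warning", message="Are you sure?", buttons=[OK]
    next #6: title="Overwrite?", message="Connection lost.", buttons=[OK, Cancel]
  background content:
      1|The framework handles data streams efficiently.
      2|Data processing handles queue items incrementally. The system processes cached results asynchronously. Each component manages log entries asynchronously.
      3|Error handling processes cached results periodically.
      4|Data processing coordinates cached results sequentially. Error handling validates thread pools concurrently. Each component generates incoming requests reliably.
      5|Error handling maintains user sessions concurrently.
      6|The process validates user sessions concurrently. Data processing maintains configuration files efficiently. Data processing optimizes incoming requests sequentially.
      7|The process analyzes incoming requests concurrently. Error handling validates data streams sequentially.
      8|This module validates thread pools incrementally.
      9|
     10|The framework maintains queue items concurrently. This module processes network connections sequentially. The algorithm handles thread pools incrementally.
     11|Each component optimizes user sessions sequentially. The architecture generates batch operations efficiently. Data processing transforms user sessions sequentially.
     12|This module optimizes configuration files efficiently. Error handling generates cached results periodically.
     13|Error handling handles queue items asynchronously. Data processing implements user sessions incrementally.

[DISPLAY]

 ┏━━━━━━━━━━━━━━━━━━━━━━━━━━━━┓        
 ┃ DialogModal                ┃        
 ┠────────────────────────────┨        
 ┃The framework handles data s┃        
 ┃Data processing handles queu┃        
 ┃Error handling processes cac┃        
 ┃Data processing coordinates ┃        
━┃Error handling maintains use┃        
F┃Th┌──────────────────────┐ s┃        
─┃Th│       Confirm        │in┃        
 ┃Th│ Save before closing? │ad┃        
 ┃  │         [OK]         │  ┃        
 ┃Th└──────────────────────┘eu┃        
 ┃Each component optimizes use┃        
 ┃This module optimizes config┃        
 ┃Error handling handles queue┃        
 ┃                            ┃        
 ┃                            ┃        
 ┗━━━━━━━━━━━━━━━━━━━━━━━━━━━━┛        
                              ┃        


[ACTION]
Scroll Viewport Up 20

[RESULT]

                                       
                                       
                                       
                                       
                                       
                                       
 ┏━━━━━━━━━━━━━━━━━━━━━━━━━━━━┓        
 ┃ DialogModal                ┃        
 ┠────────────────────────────┨        
 ┃The framework handles data s┃        
 ┃Data processing handles queu┃        
 ┃Error handling processes cac┃        
 ┃Data processing coordinates ┃        
━┃Error handling maintains use┃        
F┃Th┌──────────────────────┐ s┃        
─┃Th│       Confirm        │in┃        
 ┃Th│ Save before closing? │ad┃        
 ┃  │         [OK]         │  ┃        
 ┃Th└──────────────────────┘eu┃        
 ┃Each component optimizes use┃        


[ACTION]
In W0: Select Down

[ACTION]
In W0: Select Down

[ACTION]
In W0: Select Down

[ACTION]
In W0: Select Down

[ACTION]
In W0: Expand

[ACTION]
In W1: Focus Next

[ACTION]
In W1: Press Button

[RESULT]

                                       
                                       
                                       
                                       
                                       
                                       
 ┏━━━━━━━━━━━━━━━━━━━━━━━━━━━━┓        
 ┃ DialogModal                ┃        
 ┠────────────────────────────┨        
 ┃The framework handles data s┃        
 ┃Data processing handles queu┃        
 ┃Error handling processes cac┃        
 ┃Data processing coordinates ┃        
━┃Error handling maintains use┃        
F┃The process validates user s┃        
─┃The process analyzes incomin┃        
 ┃This module validates thread┃        
 ┃                            ┃        
 ┃The framework maintains queu┃        
 ┃Each component optimizes use┃        


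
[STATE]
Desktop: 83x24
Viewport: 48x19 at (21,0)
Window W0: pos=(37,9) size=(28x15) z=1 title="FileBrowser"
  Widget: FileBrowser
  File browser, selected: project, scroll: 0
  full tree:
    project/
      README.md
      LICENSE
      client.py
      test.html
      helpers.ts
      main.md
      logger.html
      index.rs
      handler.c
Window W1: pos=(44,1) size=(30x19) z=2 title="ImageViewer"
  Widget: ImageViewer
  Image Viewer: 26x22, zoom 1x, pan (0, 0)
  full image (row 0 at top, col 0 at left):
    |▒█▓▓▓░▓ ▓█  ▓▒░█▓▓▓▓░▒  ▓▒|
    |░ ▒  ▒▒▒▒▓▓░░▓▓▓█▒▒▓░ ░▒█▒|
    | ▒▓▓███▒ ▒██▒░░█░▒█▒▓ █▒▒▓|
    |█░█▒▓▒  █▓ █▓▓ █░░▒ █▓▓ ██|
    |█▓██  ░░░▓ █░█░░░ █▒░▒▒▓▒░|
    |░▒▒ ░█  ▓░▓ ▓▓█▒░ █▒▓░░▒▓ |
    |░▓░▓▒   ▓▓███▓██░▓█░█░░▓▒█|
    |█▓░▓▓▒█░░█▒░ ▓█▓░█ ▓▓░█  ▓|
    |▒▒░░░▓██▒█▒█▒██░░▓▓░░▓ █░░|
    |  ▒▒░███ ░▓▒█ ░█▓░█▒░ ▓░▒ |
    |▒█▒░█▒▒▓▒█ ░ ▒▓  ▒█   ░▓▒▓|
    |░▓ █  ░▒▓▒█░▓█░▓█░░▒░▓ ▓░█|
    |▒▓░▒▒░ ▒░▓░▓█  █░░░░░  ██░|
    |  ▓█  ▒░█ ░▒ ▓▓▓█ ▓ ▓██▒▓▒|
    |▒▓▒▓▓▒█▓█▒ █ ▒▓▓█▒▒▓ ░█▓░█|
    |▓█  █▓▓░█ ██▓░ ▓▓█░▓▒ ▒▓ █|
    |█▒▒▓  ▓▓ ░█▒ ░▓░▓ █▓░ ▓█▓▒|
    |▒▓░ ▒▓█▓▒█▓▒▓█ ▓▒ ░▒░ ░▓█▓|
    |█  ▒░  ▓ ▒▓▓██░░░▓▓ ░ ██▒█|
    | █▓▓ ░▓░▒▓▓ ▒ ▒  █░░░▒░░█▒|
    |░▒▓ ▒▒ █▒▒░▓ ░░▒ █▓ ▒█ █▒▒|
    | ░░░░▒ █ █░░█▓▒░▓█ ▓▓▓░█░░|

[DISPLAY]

                                                
                       ┏━━━━━━━━━━━━━━━━━━━━━━━━
                       ┃ ImageViewer            
                       ┠────────────────────────
                       ┃▒█▓▓▓░▓ ▓█  ▓▒░█▓▓▓▓░▒  
                       ┃░ ▒  ▒▒▒▒▓▓░░▓▓▓█▒▒▓░ ░▒
                       ┃ ▒▓▓███▒ ▒██▒░░█░▒█▒▓ █▒
                       ┃█░█▒▓▒  █▓ █▓▓ █░░▒ █▓▓ 
                       ┃█▓██  ░░░▓ █░█░░░ █▒░▒▒▓
                ┏━━━━━━┃░▒▒ ░█  ▓░▓ ▓▓█▒░ █▒▓░░▒
                ┃ FileB┃░▓░▓▒   ▓▓███▓██░▓█░█░░▓
                ┠──────┃█▓░▓▓▒█░░█▒░ ▓█▓░█ ▓▓░█ 
                ┃> [-] ┃▒▒░░░▓██▒█▒█▒██░░▓▓░░▓ █
                ┃    RE┃  ▒▒░███ ░▓▒█ ░█▓░█▒░ ▓░
                ┃    LI┃▒█▒░█▒▒▓▒█ ░ ▒▓  ▒█   ░▓
                ┃    cl┃░▓ █  ░▒▓▒█░▓█░▓█░░▒░▓ ▓
                ┃    te┃▒▓░▒▒░ ▒░▓░▓█  █░░░░░  █
                ┃    he┃  ▓█  ▒░█ ░▒ ▓▓▓█ ▓ ▓██▒
                ┃    ma┃▒▓▒▓▓▒█▓█▒ █ ▒▓▓█▒▒▓ ░█▓


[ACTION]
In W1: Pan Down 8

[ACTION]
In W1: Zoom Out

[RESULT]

                                                
                       ┏━━━━━━━━━━━━━━━━━━━━━━━━
                       ┃ ImageViewer            
                       ┠────────────────────────
                       ┃▒▒░░░▓██▒█▒█▒██░░▓▓░░▓ █
                       ┃  ▒▒░███ ░▓▒█ ░█▓░█▒░ ▓░
                       ┃▒█▒░█▒▒▓▒█ ░ ▒▓  ▒█   ░▓
                       ┃░▓ █  ░▒▓▒█░▓█░▓█░░▒░▓ ▓
                       ┃▒▓░▒▒░ ▒░▓░▓█  █░░░░░  █
                ┏━━━━━━┃  ▓█  ▒░█ ░▒ ▓▓▓█ ▓ ▓██▒
                ┃ FileB┃▒▓▒▓▓▒█▓█▒ █ ▒▓▓█▒▒▓ ░█▓
                ┠──────┃▓█  █▓▓░█ ██▓░ ▓▓█░▓▒ ▒▓
                ┃> [-] ┃█▒▒▓  ▓▓ ░█▒ ░▓░▓ █▓░ ▓█
                ┃    RE┃▒▓░ ▒▓█▓▒█▓▒▓█ ▓▒ ░▒░ ░▓
                ┃    LI┃█  ▒░  ▓ ▒▓▓██░░░▓▓ ░ ██
                ┃    cl┃ █▓▓ ░▓░▒▓▓ ▒ ▒  █░░░▒░░
                ┃    te┃░▒▓ ▒▒ █▒▒░▓ ░░▒ █▓ ▒█ █
                ┃    he┃ ░░░░▒ █ █░░█▓▒░▓█ ▓▓▓░█
                ┃    ma┃                        


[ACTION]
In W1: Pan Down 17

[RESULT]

                                                
                       ┏━━━━━━━━━━━━━━━━━━━━━━━━
                       ┃ ImageViewer            
                       ┠────────────────────────
                       ┃                        
                       ┃                        
                       ┃                        
                       ┃                        
                       ┃                        
                ┏━━━━━━┃                        
                ┃ FileB┃                        
                ┠──────┃                        
                ┃> [-] ┃                        
                ┃    RE┃                        
                ┃    LI┃                        
                ┃    cl┃                        
                ┃    te┃                        
                ┃    he┃                        
                ┃    ma┃                        


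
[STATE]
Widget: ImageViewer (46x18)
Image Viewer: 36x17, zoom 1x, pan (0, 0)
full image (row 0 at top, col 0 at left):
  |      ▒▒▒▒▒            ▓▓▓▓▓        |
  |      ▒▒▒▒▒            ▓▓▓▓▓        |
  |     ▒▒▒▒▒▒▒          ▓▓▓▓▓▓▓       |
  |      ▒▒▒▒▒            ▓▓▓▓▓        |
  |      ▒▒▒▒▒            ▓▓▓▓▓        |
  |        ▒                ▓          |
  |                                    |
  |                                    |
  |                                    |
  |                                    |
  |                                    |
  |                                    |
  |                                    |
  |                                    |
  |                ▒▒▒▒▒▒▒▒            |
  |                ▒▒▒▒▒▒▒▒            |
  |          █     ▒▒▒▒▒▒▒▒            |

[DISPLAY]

      ▒▒▒▒▒            ▓▓▓▓▓                  
      ▒▒▒▒▒            ▓▓▓▓▓                  
     ▒▒▒▒▒▒▒          ▓▓▓▓▓▓▓                 
      ▒▒▒▒▒            ▓▓▓▓▓                  
      ▒▒▒▒▒            ▓▓▓▓▓                  
        ▒                ▓                    
                                              
                                              
                                              
                                              
                                              
                                              
                                              
                                              
                ▒▒▒▒▒▒▒▒                      
                ▒▒▒▒▒▒▒▒                      
          █     ▒▒▒▒▒▒▒▒                      
                                              


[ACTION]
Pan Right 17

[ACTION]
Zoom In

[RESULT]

▒▒▒▒▒                        ▓▓▓▓▓▓▓▓▓▓       
▒▒▒▒▒                        ▓▓▓▓▓▓▓▓▓▓       
▒▒▒▒▒                        ▓▓▓▓▓▓▓▓▓▓       
▒▒▒▒▒                        ▓▓▓▓▓▓▓▓▓▓       
▒▒▒▒▒▒▒                    ▓▓▓▓▓▓▓▓▓▓▓▓▓▓     
▒▒▒▒▒▒▒                    ▓▓▓▓▓▓▓▓▓▓▓▓▓▓     
▒▒▒▒▒                        ▓▓▓▓▓▓▓▓▓▓       
▒▒▒▒▒                        ▓▓▓▓▓▓▓▓▓▓       
▒▒▒▒▒                        ▓▓▓▓▓▓▓▓▓▓       
▒▒▒▒▒                        ▓▓▓▓▓▓▓▓▓▓       
▒                                ▓▓           
▒                                ▓▓           
                                              
                                              
                                              
                                              
                                              
                                              


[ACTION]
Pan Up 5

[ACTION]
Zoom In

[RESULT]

 ▒▒▒▒▒▒▒▒▒▒▒▒▒▒▒                              
 ▒▒▒▒▒▒▒▒▒▒▒▒▒▒▒                              
 ▒▒▒▒▒▒▒▒▒▒▒▒▒▒▒                              
 ▒▒▒▒▒▒▒▒▒▒▒▒▒▒▒                              
 ▒▒▒▒▒▒▒▒▒▒▒▒▒▒▒                              
 ▒▒▒▒▒▒▒▒▒▒▒▒▒▒▒                              
▒▒▒▒▒▒▒▒▒▒▒▒▒▒▒▒▒▒▒                           
▒▒▒▒▒▒▒▒▒▒▒▒▒▒▒▒▒▒▒                           
▒▒▒▒▒▒▒▒▒▒▒▒▒▒▒▒▒▒▒                           
 ▒▒▒▒▒▒▒▒▒▒▒▒▒▒▒                              
 ▒▒▒▒▒▒▒▒▒▒▒▒▒▒▒                              
 ▒▒▒▒▒▒▒▒▒▒▒▒▒▒▒                              
 ▒▒▒▒▒▒▒▒▒▒▒▒▒▒▒                              
 ▒▒▒▒▒▒▒▒▒▒▒▒▒▒▒                              
 ▒▒▒▒▒▒▒▒▒▒▒▒▒▒▒                              
       ▒▒▒                                    
       ▒▒▒                                    
       ▒▒▒                                    


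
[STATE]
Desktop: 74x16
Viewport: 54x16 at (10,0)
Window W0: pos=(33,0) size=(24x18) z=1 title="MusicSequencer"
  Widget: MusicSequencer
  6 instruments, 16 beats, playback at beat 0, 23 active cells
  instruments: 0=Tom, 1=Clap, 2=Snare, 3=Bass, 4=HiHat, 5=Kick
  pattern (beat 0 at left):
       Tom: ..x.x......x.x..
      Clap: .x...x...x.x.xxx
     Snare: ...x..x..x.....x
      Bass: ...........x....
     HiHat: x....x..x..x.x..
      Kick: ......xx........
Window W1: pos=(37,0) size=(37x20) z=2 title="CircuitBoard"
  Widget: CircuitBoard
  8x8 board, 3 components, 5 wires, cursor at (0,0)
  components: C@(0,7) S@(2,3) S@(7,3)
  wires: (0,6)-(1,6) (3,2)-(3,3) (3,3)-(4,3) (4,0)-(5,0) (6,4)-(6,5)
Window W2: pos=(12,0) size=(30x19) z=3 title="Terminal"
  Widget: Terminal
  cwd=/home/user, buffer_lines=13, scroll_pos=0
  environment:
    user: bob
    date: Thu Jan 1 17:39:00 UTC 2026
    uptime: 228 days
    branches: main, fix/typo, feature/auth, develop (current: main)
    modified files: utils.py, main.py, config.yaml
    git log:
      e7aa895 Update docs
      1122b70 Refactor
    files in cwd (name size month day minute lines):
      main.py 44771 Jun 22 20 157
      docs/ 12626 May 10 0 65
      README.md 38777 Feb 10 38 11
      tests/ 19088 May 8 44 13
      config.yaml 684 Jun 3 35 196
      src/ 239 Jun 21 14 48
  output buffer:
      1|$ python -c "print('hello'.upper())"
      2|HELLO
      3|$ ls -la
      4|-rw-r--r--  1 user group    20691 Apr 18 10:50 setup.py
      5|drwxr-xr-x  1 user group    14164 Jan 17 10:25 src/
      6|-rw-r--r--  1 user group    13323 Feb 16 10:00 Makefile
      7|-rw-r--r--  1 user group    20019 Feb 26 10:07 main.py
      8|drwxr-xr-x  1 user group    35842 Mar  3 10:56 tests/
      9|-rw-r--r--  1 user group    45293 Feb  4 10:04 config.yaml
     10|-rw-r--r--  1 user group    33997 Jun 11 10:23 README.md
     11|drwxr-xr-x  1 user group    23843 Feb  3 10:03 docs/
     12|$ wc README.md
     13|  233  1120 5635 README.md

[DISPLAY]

  ┏━━━━━━━━━━━━━━━━━━━━━━━━━━━━┓━━━━━━━━━━━━━━━━━━━━━━
  ┃ Terminal                   ┃cuitBoard             
  ┠────────────────────────────┨──────────────────────
  ┃$ python -c "print('hello'.u┃ 1 2 3 4 5 6 7        
  ┃HELLO                       ┃.]                    
  ┃$ ls -la                    ┃                      
  ┃-rw-r--r--  1 user group    ┃                      
  ┃drwxr-xr-x  1 user group    ┃                      
  ┃-rw-r--r--  1 user group    ┃            S         
  ┃-rw-r--r--  1 user group    ┃                      
  ┃drwxr-xr-x  1 user group    ┃        · ─ ·         
  ┃-rw-r--r--  1 user group    ┃            │         
  ┃-rw-r--r--  1 user group    ┃·           ·         
  ┃drwxr-xr-x  1 user group    ┃│                     
  ┃$ wc README.md              ┃·                     
  ┃  233  1120 5635 README.md  ┃                      


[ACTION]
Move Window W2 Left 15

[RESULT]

━━━━━━━━━━━━━━━━━━━┓   ┏━━━┏━━━━━━━━━━━━━━━━━━━━━━━━━━
                   ┃   ┃ Mu┃ CircuitBoard             
───────────────────┨   ┠───┠──────────────────────────
-c "print('hello'.u┃   ┃   ┃   0 1 2 3 4 5 6 7        
                   ┃   ┃   ┃0  [.]                    
                   ┃   ┃  C┃                          
-  1 user group    ┃   ┃ Sn┃1                         
x  1 user group    ┃   ┃  B┃                          
-  1 user group    ┃   ┃ Hi┃2               S         
-  1 user group    ┃   ┃  K┃                          
x  1 user group    ┃   ┃   ┃3           · ─ ·         
-  1 user group    ┃   ┃   ┃                │         
-  1 user group    ┃   ┃   ┃4   ·           ·         
x  1 user group    ┃   ┃   ┃    │                     
ME.md              ┃   ┃   ┃5   ·                     
20 5635 README.md  ┃   ┃   ┃                          


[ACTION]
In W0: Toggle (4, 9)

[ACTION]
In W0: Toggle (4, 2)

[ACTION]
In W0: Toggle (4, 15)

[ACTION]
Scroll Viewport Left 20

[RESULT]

┏━━━━━━━━━━━━━━━━━━━━━━━━━━━━┓   ┏━━━┏━━━━━━━━━━━━━━━━
┃ Terminal                   ┃   ┃ Mu┃ CircuitBoard   
┠────────────────────────────┨   ┠───┠────────────────
┃$ python -c "print('hello'.u┃   ┃   ┃   0 1 2 3 4 5 6
┃HELLO                       ┃   ┃   ┃0  [.]          
┃$ ls -la                    ┃   ┃  C┃                
┃-rw-r--r--  1 user group    ┃   ┃ Sn┃1               
┃drwxr-xr-x  1 user group    ┃   ┃  B┃                
┃-rw-r--r--  1 user group    ┃   ┃ Hi┃2               
┃-rw-r--r--  1 user group    ┃   ┃  K┃                
┃drwxr-xr-x  1 user group    ┃   ┃   ┃3           · ─ 
┃-rw-r--r--  1 user group    ┃   ┃   ┃                
┃-rw-r--r--  1 user group    ┃   ┃   ┃4   ·           
┃drwxr-xr-x  1 user group    ┃   ┃   ┃    │           
┃$ wc README.md              ┃   ┃   ┃5   ·           
┃  233  1120 5635 README.md  ┃   ┃   ┃                
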